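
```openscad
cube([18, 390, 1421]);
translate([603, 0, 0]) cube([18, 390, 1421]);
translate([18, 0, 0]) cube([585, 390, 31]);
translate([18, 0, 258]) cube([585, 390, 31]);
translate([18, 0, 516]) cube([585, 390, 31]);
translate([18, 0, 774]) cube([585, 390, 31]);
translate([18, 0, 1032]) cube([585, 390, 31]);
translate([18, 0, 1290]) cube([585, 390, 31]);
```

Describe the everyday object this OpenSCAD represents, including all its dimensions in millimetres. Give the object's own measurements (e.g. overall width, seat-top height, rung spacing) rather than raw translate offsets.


An open bookshelf. Two side panels, each 18 mm thick, 390 mm deep and 1421 mm tall, stand 621 mm apart (outside-to-outside). Between them sit 6 shelves, each 31 mm thick and 390 mm deep, spanning the full gap between the sides. The bottom shelf rests on the floor (its underside at z = 0) and the clear gap between one shelf's top and the next shelf's underside is 227 mm.


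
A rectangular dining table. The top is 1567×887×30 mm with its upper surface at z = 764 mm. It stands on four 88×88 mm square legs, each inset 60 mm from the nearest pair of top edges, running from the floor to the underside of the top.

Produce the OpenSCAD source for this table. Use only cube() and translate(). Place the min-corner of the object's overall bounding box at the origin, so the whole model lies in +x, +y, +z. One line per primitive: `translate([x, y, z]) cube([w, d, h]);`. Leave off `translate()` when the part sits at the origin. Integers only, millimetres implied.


// leg_h = 764 - 30 = 734
translate([0, 0, 734]) cube([1567, 887, 30]);
translate([60, 60, 0]) cube([88, 88, 734]);
translate([1419, 60, 0]) cube([88, 88, 734]);
translate([60, 739, 0]) cube([88, 88, 734]);
translate([1419, 739, 0]) cube([88, 88, 734]);


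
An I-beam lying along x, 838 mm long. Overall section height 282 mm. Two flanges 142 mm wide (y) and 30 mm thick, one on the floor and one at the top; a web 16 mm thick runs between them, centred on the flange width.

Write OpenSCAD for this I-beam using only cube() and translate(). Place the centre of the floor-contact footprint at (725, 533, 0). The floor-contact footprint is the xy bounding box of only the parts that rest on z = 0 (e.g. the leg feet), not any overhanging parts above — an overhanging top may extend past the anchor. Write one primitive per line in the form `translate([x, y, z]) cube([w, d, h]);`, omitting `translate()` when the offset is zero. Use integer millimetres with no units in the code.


translate([306, 462, 0]) cube([838, 142, 30]);
translate([306, 525, 30]) cube([838, 16, 222]);
translate([306, 462, 252]) cube([838, 142, 30]);


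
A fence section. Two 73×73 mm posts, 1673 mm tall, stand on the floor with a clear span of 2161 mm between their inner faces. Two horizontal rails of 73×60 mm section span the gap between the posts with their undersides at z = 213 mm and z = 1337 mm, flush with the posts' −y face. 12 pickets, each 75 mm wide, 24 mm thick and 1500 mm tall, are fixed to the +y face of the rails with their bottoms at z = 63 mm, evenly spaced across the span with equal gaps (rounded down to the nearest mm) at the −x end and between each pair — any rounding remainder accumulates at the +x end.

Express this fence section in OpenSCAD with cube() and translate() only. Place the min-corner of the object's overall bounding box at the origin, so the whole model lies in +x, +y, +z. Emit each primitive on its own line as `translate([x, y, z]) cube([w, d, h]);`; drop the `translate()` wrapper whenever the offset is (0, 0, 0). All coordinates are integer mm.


cube([73, 73, 1673]);
translate([2234, 0, 0]) cube([73, 73, 1673]);
translate([73, 0, 213]) cube([2161, 73, 60]);
translate([73, 0, 1337]) cube([2161, 73, 60]);
translate([170, 73, 63]) cube([75, 24, 1500]);
translate([342, 73, 63]) cube([75, 24, 1500]);
translate([514, 73, 63]) cube([75, 24, 1500]);
translate([686, 73, 63]) cube([75, 24, 1500]);
translate([858, 73, 63]) cube([75, 24, 1500]);
translate([1030, 73, 63]) cube([75, 24, 1500]);
translate([1202, 73, 63]) cube([75, 24, 1500]);
translate([1374, 73, 63]) cube([75, 24, 1500]);
translate([1546, 73, 63]) cube([75, 24, 1500]);
translate([1718, 73, 63]) cube([75, 24, 1500]);
translate([1890, 73, 63]) cube([75, 24, 1500]);
translate([2062, 73, 63]) cube([75, 24, 1500]);


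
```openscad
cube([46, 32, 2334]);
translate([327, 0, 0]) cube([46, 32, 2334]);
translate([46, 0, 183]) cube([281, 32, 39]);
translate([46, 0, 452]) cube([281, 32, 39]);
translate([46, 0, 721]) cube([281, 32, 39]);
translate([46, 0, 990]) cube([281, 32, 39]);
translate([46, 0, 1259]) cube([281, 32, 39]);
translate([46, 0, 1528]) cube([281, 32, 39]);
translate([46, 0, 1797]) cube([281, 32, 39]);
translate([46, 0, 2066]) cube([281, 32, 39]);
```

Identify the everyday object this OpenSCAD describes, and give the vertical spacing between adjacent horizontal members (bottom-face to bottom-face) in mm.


A ladder. The rung spacing is 269 mm.

Two tall 46×32 posts with 8 short bars between them — a ladder. Adjacent rungs sit at z = 183 and z = 452, so the spacing is 452 − 183 = 269 mm.


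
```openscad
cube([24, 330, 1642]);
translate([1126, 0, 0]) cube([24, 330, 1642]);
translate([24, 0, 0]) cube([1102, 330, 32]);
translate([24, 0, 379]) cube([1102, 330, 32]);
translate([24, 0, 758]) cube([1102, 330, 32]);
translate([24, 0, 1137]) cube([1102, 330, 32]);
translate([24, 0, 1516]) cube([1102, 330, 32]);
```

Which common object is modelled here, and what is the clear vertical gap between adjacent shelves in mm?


A bookshelf. The clear shelf gap is 347 mm.

Two tall side panels with 5 horizontal boards between them — a bookshelf. The first two shelf undersides are at z = 0 and z = 379; with shelf thickness 32, the clear gap is 379 − 0 − 32 = 347 mm.


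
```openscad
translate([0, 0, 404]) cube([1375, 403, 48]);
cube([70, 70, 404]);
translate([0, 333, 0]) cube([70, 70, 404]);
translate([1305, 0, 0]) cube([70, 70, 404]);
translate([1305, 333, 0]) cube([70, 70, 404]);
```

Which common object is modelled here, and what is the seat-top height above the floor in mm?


A bench. The seat-top height is 452 mm.

A long slab on four corner posts — a bench. The slab sits at z = 404 with thickness 48, so the top is 404 + 48 = 452 mm.


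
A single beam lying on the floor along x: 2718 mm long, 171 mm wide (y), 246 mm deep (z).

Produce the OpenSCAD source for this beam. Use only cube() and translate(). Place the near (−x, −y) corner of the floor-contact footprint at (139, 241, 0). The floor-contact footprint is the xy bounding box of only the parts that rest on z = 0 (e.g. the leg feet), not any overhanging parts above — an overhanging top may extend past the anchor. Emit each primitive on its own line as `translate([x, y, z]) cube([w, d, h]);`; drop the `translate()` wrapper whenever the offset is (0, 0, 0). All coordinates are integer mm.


translate([139, 241, 0]) cube([2718, 171, 246]);


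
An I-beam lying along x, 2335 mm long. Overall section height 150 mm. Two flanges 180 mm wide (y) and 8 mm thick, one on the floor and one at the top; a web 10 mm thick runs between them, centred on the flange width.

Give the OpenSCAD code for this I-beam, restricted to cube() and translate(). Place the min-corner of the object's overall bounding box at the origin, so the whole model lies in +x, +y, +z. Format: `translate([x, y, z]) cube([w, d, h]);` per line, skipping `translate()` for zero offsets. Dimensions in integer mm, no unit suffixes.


cube([2335, 180, 8]);
translate([0, 85, 8]) cube([2335, 10, 134]);
translate([0, 0, 142]) cube([2335, 180, 8]);


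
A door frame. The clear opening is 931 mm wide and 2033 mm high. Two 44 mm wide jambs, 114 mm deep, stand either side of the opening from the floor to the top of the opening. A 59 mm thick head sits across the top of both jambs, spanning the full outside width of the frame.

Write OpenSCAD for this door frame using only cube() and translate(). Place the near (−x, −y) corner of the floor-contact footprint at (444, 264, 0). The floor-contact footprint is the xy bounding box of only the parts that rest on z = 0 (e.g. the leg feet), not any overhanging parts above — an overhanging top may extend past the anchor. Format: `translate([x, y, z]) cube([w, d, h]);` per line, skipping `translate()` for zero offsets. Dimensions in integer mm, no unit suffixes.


translate([444, 264, 0]) cube([44, 114, 2033]);
translate([1419, 264, 0]) cube([44, 114, 2033]);
translate([444, 264, 2033]) cube([1019, 114, 59]);


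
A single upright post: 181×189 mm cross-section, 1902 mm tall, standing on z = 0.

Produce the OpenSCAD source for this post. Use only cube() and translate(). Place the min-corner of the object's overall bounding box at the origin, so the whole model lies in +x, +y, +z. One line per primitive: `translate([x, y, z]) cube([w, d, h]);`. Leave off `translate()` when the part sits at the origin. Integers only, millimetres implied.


cube([181, 189, 1902]);


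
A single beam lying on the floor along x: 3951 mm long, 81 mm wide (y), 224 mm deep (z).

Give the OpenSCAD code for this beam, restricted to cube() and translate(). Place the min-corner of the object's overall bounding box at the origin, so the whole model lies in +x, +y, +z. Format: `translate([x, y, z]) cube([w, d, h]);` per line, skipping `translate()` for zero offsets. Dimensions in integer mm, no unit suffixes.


cube([3951, 81, 224]);


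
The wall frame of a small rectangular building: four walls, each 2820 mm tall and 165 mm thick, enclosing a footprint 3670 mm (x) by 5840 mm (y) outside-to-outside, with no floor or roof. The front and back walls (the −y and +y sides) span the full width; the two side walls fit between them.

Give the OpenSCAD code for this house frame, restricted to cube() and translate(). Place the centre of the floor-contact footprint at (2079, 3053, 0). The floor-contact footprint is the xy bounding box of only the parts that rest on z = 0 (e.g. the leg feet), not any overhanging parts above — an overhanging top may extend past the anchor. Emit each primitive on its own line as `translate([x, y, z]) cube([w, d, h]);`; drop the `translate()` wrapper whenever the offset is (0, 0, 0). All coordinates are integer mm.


translate([244, 133, 0]) cube([3670, 165, 2820]);
translate([244, 5808, 0]) cube([3670, 165, 2820]);
translate([244, 298, 0]) cube([165, 5510, 2820]);
translate([3749, 298, 0]) cube([165, 5510, 2820]);


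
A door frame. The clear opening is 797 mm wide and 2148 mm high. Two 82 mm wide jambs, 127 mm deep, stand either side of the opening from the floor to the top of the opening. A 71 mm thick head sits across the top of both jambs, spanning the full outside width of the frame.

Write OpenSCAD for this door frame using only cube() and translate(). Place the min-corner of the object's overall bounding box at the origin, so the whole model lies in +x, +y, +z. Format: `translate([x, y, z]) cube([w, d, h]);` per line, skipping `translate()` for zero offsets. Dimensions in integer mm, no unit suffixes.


cube([82, 127, 2148]);
translate([879, 0, 0]) cube([82, 127, 2148]);
translate([0, 0, 2148]) cube([961, 127, 71]);


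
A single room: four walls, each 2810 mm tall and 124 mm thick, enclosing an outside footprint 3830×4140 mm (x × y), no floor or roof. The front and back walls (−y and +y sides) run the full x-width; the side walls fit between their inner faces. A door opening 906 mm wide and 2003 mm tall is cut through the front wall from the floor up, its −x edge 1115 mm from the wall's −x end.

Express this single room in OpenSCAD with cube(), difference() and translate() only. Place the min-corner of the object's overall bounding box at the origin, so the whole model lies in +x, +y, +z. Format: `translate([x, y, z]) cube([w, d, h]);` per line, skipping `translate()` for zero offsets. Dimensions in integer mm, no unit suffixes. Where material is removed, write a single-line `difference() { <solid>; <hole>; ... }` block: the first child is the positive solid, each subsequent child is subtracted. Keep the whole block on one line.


difference() { cube([3830, 124, 2810]); translate([1115, 0, 0]) cube([906, 124, 2003]); }
translate([0, 4016, 0]) cube([3830, 124, 2810]);
translate([0, 124, 0]) cube([124, 3892, 2810]);
translate([3706, 124, 0]) cube([124, 3892, 2810]);


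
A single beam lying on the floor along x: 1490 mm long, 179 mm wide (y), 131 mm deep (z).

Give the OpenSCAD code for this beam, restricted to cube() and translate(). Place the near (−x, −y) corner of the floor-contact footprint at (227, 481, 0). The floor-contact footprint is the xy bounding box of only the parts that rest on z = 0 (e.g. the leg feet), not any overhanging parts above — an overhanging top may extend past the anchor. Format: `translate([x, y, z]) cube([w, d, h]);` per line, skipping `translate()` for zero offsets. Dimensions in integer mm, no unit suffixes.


translate([227, 481, 0]) cube([1490, 179, 131]);


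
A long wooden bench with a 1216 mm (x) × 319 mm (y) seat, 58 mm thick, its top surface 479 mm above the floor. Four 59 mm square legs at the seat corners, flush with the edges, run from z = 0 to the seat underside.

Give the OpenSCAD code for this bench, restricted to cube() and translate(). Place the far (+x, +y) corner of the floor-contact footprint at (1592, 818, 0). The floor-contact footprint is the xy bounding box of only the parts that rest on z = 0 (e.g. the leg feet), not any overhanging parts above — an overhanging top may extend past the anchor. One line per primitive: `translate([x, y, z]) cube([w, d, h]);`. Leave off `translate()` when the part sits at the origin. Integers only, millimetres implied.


translate([376, 499, 421]) cube([1216, 319, 58]);
translate([376, 499, 0]) cube([59, 59, 421]);
translate([376, 759, 0]) cube([59, 59, 421]);
translate([1533, 499, 0]) cube([59, 59, 421]);
translate([1533, 759, 0]) cube([59, 59, 421]);


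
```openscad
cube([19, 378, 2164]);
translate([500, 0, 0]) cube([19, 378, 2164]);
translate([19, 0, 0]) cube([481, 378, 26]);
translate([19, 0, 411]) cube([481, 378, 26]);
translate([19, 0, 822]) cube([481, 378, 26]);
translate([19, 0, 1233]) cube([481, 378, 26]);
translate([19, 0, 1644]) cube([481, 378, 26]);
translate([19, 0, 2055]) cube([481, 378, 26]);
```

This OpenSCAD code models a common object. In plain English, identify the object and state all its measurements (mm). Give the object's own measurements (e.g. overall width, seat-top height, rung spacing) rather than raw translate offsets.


An open bookshelf. Two side panels, each 19 mm thick, 378 mm deep and 2164 mm tall, stand 519 mm apart (outside-to-outside). Between them sit 6 shelves, each 26 mm thick and 378 mm deep, spanning the full gap between the sides. The bottom shelf rests on the floor (its underside at z = 0) and the clear gap between one shelf's top and the next shelf's underside is 385 mm.


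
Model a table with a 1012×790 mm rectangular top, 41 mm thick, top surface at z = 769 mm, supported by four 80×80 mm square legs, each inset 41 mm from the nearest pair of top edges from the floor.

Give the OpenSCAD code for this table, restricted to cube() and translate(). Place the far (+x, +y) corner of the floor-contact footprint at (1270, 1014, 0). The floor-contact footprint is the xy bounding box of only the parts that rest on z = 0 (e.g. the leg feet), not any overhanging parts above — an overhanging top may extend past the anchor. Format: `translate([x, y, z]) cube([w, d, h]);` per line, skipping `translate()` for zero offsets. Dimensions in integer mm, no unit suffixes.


translate([299, 265, 728]) cube([1012, 790, 41]);
translate([340, 306, 0]) cube([80, 80, 728]);
translate([1190, 306, 0]) cube([80, 80, 728]);
translate([340, 934, 0]) cube([80, 80, 728]);
translate([1190, 934, 0]) cube([80, 80, 728]);


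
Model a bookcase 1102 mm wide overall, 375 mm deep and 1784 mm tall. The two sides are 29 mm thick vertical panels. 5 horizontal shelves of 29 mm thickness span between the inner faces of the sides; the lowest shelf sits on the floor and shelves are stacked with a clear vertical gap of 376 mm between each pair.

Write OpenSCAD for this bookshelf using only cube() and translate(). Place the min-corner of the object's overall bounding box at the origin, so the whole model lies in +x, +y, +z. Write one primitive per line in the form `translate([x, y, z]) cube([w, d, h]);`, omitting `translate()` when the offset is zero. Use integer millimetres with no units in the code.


cube([29, 375, 1784]);
translate([1073, 0, 0]) cube([29, 375, 1784]);
translate([29, 0, 0]) cube([1044, 375, 29]);
translate([29, 0, 405]) cube([1044, 375, 29]);
translate([29, 0, 810]) cube([1044, 375, 29]);
translate([29, 0, 1215]) cube([1044, 375, 29]);
translate([29, 0, 1620]) cube([1044, 375, 29]);


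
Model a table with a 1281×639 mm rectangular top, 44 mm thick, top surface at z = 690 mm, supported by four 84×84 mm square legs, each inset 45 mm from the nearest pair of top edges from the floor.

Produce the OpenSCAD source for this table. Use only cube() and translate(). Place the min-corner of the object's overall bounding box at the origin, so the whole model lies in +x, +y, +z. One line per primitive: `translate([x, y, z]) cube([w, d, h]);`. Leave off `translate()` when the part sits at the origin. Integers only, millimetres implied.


translate([0, 0, 646]) cube([1281, 639, 44]);
translate([45, 45, 0]) cube([84, 84, 646]);
translate([1152, 45, 0]) cube([84, 84, 646]);
translate([45, 510, 0]) cube([84, 84, 646]);
translate([1152, 510, 0]) cube([84, 84, 646]);


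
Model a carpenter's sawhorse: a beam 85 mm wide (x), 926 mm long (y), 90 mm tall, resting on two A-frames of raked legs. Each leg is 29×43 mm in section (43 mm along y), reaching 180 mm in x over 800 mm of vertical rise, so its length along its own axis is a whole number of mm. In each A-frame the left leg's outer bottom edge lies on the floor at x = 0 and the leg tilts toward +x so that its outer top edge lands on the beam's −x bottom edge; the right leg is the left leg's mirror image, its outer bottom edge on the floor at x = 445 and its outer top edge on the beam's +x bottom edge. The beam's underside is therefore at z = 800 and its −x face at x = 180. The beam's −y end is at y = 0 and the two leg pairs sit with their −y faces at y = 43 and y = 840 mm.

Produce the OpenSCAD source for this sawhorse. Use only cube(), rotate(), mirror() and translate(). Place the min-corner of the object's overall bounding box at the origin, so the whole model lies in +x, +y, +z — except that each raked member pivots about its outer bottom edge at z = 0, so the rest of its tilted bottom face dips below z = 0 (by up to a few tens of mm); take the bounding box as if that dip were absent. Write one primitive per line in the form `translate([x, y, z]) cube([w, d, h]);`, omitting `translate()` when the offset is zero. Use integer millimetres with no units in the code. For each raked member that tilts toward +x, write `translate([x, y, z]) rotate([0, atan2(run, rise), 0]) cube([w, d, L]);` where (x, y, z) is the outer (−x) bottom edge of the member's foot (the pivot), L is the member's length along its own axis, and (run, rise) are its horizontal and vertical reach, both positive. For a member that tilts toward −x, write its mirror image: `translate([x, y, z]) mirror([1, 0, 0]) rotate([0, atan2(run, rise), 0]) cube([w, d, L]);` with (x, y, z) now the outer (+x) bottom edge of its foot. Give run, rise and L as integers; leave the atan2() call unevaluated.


translate([180, 0, 800]) cube([85, 926, 90]);
translate([0, 43, 0]) rotate([0, atan2(180, 800), 0]) cube([29, 43, 820]);
translate([445, 43, 0]) mirror([1, 0, 0]) rotate([0, atan2(180, 800), 0]) cube([29, 43, 820]);
translate([0, 840, 0]) rotate([0, atan2(180, 800), 0]) cube([29, 43, 820]);
translate([445, 840, 0]) mirror([1, 0, 0]) rotate([0, atan2(180, 800), 0]) cube([29, 43, 820]);


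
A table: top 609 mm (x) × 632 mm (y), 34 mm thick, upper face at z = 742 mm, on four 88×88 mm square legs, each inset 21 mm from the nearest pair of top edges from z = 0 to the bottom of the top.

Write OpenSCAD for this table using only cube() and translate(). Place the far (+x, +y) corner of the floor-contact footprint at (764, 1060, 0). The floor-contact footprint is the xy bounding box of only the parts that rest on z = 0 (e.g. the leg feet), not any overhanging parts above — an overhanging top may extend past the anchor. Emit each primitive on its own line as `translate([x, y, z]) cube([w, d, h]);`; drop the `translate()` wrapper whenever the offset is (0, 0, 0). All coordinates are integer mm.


translate([176, 449, 708]) cube([609, 632, 34]);
translate([197, 470, 0]) cube([88, 88, 708]);
translate([676, 470, 0]) cube([88, 88, 708]);
translate([197, 972, 0]) cube([88, 88, 708]);
translate([676, 972, 0]) cube([88, 88, 708]);


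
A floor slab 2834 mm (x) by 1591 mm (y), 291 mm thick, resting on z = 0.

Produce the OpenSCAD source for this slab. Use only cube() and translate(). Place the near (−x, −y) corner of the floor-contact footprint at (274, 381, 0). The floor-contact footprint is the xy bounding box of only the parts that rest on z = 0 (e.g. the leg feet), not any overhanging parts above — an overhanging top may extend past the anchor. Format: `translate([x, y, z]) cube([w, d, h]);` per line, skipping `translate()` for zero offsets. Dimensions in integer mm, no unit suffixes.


translate([274, 381, 0]) cube([2834, 1591, 291]);


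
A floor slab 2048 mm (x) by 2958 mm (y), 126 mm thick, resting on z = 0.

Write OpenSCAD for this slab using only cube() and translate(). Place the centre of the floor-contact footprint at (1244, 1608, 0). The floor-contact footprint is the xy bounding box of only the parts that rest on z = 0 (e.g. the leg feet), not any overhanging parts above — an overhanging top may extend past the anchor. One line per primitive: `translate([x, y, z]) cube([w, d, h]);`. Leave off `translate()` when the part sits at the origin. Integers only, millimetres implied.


translate([220, 129, 0]) cube([2048, 2958, 126]);


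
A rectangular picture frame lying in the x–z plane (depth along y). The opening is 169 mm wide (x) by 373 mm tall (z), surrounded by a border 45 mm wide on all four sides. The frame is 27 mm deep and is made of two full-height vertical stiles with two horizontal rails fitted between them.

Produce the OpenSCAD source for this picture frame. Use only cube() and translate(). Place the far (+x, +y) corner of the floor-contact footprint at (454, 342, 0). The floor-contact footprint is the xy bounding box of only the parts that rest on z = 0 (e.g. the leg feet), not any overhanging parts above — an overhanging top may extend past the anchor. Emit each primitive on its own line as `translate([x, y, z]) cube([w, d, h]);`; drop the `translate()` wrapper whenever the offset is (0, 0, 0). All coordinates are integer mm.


translate([195, 315, 0]) cube([45, 27, 463]);
translate([409, 315, 0]) cube([45, 27, 463]);
translate([240, 315, 0]) cube([169, 27, 45]);
translate([240, 315, 418]) cube([169, 27, 45]);


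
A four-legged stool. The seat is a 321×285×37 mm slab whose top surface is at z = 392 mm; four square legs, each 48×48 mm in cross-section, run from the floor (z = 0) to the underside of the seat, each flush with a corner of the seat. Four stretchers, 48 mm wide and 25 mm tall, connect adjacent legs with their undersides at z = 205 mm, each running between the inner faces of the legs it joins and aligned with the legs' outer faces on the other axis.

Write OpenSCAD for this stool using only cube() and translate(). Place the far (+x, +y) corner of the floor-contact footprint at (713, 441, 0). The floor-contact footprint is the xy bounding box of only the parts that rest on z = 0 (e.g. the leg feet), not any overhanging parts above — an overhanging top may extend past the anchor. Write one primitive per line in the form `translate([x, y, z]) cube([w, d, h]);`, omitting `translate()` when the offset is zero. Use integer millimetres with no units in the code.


translate([392, 156, 355]) cube([321, 285, 37]);
translate([392, 156, 0]) cube([48, 48, 355]);
translate([665, 156, 0]) cube([48, 48, 355]);
translate([392, 393, 0]) cube([48, 48, 355]);
translate([665, 393, 0]) cube([48, 48, 355]);
translate([440, 156, 205]) cube([225, 48, 25]);
translate([440, 393, 205]) cube([225, 48, 25]);
translate([392, 204, 205]) cube([48, 189, 25]);
translate([665, 204, 205]) cube([48, 189, 25]);


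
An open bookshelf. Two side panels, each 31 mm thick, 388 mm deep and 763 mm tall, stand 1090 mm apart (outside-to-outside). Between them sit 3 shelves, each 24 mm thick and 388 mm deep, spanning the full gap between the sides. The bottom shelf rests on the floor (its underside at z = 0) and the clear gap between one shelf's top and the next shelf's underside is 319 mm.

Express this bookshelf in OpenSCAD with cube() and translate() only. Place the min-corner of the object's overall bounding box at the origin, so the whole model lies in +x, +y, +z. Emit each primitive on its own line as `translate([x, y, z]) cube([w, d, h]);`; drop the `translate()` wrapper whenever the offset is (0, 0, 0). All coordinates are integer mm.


cube([31, 388, 763]);
translate([1059, 0, 0]) cube([31, 388, 763]);
translate([31, 0, 0]) cube([1028, 388, 24]);
translate([31, 0, 343]) cube([1028, 388, 24]);
translate([31, 0, 686]) cube([1028, 388, 24]);


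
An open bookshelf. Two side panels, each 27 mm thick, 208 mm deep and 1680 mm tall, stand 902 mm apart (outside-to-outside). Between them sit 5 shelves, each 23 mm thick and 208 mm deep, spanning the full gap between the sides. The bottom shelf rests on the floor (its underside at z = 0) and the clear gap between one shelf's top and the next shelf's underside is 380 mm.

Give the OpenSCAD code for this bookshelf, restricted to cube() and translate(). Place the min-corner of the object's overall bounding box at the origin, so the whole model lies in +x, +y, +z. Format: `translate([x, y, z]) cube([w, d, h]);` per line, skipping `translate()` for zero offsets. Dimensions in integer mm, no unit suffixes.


cube([27, 208, 1680]);
translate([875, 0, 0]) cube([27, 208, 1680]);
translate([27, 0, 0]) cube([848, 208, 23]);
translate([27, 0, 403]) cube([848, 208, 23]);
translate([27, 0, 806]) cube([848, 208, 23]);
translate([27, 0, 1209]) cube([848, 208, 23]);
translate([27, 0, 1612]) cube([848, 208, 23]);


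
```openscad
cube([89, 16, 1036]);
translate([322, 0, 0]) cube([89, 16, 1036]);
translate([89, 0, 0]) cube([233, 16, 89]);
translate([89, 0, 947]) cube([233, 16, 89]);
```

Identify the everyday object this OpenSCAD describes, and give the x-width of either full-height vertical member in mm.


A picture frame. The border width is 89 mm.

Four thin pieces enclosing a rectangular opening — a picture frame. The two full-height stiles are 1036 mm tall; the top rail sits at z = 947 and is 89 mm tall, so the border above the opening is 1036 − 947 = 89 mm, matching the stile x-width.


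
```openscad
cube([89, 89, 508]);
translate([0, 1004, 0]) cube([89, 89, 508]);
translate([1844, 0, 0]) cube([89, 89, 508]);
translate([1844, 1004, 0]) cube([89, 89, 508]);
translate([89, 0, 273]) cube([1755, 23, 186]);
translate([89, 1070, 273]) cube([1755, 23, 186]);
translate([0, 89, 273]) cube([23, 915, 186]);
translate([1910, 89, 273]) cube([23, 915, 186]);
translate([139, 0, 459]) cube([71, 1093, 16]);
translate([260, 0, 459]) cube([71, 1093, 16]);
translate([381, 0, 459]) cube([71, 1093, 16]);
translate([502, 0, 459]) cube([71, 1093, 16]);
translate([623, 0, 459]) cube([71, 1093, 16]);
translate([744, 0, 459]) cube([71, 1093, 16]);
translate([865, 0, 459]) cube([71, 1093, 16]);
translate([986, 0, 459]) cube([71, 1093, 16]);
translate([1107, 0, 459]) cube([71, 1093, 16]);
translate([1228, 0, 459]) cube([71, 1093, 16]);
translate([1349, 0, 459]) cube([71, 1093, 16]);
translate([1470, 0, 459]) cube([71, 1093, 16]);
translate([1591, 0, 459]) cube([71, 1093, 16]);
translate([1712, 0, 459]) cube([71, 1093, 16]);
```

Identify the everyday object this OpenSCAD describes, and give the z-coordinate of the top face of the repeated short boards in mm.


A bed frame. The slat-top height is 475 mm.

Four posts, four rails, and a row of slats — a bed frame. Slats sit on the rails at z = 273 + 186 = 459; with slat thickness 16, the top is 475 mm.


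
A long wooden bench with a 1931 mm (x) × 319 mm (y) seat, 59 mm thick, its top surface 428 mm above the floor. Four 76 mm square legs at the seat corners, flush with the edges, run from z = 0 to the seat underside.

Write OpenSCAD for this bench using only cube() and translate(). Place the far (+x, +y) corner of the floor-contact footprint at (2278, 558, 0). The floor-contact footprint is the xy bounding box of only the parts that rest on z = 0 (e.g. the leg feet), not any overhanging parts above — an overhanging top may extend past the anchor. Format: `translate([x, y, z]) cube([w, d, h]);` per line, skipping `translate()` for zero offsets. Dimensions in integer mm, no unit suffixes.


translate([347, 239, 369]) cube([1931, 319, 59]);
translate([347, 239, 0]) cube([76, 76, 369]);
translate([347, 482, 0]) cube([76, 76, 369]);
translate([2202, 239, 0]) cube([76, 76, 369]);
translate([2202, 482, 0]) cube([76, 76, 369]);


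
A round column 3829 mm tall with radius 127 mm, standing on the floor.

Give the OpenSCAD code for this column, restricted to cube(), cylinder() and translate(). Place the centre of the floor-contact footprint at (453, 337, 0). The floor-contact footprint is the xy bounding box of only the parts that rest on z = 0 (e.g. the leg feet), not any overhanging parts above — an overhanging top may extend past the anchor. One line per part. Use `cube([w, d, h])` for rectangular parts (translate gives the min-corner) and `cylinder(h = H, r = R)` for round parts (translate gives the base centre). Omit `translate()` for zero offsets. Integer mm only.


translate([453, 337, 0]) cylinder(h = 3829, r = 127);


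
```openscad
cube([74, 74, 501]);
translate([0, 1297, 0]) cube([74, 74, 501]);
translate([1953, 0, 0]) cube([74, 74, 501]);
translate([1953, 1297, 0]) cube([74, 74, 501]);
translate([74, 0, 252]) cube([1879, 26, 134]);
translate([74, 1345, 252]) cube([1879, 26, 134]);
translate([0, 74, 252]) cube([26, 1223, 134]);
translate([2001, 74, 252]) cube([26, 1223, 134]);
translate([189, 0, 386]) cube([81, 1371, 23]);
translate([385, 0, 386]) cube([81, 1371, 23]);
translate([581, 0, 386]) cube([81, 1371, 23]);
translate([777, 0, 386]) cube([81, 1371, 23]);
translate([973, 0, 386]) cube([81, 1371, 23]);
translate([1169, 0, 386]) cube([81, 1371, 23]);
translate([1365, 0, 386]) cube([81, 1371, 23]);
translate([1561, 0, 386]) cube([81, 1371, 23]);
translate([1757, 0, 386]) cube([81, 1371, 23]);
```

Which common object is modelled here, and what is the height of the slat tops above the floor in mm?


A bed frame. The slat-top height is 409 mm.

Four posts, four rails, and a row of slats — a bed frame. Slats sit on the rails at z = 252 + 134 = 386; with slat thickness 23, the top is 409 mm.


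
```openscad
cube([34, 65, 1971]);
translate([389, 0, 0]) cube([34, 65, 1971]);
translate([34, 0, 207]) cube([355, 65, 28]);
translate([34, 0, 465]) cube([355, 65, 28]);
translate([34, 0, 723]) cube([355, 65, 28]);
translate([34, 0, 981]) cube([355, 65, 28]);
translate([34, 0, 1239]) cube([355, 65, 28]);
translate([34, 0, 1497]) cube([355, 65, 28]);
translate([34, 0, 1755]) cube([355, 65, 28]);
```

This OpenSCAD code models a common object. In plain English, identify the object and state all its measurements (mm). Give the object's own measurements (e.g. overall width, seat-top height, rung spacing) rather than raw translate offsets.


A straight ladder. Two 34×65 mm vertical rails, 1971 mm tall, stand 423 mm apart (outside-to-outside) with their front faces coplanar on the −y side. 7 rungs, each 65 mm deep and 28 mm tall, span between the inner faces of the rails, front faces flush with the rails. The lowest rung's underside is at z = 207 mm and rungs are spaced 258 mm apart (underside to underside).


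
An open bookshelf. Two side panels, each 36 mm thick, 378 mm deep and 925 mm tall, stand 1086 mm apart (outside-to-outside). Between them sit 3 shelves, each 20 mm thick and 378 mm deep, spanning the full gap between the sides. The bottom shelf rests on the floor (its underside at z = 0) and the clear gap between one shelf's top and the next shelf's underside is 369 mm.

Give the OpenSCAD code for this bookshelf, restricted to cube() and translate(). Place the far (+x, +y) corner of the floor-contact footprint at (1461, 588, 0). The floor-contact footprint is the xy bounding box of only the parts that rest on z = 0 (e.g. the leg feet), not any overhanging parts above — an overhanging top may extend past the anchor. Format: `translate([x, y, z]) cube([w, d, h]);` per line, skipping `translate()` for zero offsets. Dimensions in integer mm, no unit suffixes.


translate([375, 210, 0]) cube([36, 378, 925]);
translate([1425, 210, 0]) cube([36, 378, 925]);
translate([411, 210, 0]) cube([1014, 378, 20]);
translate([411, 210, 389]) cube([1014, 378, 20]);
translate([411, 210, 778]) cube([1014, 378, 20]);


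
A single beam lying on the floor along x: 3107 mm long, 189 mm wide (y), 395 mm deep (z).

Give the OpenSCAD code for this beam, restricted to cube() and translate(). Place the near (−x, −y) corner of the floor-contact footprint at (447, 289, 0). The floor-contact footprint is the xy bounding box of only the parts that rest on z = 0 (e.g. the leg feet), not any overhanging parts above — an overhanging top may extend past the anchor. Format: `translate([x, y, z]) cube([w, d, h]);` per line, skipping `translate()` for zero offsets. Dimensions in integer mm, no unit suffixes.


translate([447, 289, 0]) cube([3107, 189, 395]);


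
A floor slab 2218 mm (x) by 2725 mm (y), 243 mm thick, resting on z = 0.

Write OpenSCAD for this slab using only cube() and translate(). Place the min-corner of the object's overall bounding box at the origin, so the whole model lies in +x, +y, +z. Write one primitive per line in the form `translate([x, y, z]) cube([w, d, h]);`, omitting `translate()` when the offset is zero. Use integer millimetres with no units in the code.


cube([2218, 2725, 243]);


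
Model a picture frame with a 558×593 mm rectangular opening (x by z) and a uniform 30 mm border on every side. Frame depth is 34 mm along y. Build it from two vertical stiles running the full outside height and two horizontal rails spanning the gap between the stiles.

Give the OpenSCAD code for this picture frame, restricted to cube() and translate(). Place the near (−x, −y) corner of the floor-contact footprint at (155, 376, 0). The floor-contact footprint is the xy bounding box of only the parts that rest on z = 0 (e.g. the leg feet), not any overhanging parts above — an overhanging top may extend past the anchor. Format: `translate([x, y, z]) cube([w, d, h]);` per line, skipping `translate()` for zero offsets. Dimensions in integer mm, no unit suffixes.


translate([155, 376, 0]) cube([30, 34, 653]);
translate([743, 376, 0]) cube([30, 34, 653]);
translate([185, 376, 0]) cube([558, 34, 30]);
translate([185, 376, 623]) cube([558, 34, 30]);


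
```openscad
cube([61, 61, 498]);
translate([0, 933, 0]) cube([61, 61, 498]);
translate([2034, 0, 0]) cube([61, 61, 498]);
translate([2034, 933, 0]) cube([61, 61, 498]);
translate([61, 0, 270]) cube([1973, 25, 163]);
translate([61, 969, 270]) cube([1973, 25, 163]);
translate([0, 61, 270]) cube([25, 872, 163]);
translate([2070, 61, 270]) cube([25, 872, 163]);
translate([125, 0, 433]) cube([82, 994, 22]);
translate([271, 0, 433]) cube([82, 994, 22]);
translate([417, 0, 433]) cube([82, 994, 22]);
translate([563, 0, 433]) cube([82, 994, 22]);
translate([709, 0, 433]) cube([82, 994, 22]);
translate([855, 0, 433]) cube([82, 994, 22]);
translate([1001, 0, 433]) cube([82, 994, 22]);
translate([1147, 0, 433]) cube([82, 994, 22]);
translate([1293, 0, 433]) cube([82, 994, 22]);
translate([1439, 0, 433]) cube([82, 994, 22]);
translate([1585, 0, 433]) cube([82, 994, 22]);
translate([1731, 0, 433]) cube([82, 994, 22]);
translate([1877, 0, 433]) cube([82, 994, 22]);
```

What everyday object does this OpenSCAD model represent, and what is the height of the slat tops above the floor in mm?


A bed frame. The slat-top height is 455 mm.

Four posts, four rails, and a row of slats — a bed frame. Slats sit on the rails at z = 270 + 163 = 433; with slat thickness 22, the top is 455 mm.


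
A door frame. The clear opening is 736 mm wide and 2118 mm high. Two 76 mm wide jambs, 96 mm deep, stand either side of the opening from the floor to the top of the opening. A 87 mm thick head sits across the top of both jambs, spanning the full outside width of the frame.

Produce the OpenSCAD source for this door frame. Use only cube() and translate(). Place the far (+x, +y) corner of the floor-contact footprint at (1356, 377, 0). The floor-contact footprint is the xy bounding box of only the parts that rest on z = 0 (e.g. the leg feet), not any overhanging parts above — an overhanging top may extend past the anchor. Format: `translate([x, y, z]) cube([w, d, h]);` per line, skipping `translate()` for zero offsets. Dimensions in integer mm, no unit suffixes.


translate([468, 281, 0]) cube([76, 96, 2118]);
translate([1280, 281, 0]) cube([76, 96, 2118]);
translate([468, 281, 2118]) cube([888, 96, 87]);


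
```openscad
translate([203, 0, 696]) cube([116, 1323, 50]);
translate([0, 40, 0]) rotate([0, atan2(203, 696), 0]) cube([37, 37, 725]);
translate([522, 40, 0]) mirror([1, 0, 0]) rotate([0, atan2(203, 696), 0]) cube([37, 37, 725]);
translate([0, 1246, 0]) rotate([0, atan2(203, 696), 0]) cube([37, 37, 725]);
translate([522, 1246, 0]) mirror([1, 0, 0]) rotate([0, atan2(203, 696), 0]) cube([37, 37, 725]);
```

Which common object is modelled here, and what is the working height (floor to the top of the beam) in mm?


A sawhorse. The overall height is 746 mm.

A beam across two mirrored pairs of raked legs — a sawhorse. The beam's underside is at z = 696 (matching the legs' vertical rise in atan2(203, 696)) and the beam is 50 mm tall, so its top is at 696 + 50 = 746 mm. The raked legs top out at the beam's underside, so that is the highest point.


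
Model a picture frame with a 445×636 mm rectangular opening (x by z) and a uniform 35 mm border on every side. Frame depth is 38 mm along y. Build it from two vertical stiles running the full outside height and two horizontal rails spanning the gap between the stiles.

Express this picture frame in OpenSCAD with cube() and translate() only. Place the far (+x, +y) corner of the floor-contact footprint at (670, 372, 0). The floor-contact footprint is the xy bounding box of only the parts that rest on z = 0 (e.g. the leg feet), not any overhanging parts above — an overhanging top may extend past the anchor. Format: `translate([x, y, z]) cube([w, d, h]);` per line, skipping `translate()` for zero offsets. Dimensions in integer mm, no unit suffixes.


translate([155, 334, 0]) cube([35, 38, 706]);
translate([635, 334, 0]) cube([35, 38, 706]);
translate([190, 334, 0]) cube([445, 38, 35]);
translate([190, 334, 671]) cube([445, 38, 35]);


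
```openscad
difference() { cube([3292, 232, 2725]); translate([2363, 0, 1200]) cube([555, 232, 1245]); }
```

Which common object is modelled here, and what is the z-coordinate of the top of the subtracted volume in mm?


A wall with a window opening. The window head height is 2445 mm.

A wall with a rectangular opening subtracted — a window. Sill at z = 1200, opening 1245 mm tall, so the head is at 1200 + 1245 = 2445 mm.


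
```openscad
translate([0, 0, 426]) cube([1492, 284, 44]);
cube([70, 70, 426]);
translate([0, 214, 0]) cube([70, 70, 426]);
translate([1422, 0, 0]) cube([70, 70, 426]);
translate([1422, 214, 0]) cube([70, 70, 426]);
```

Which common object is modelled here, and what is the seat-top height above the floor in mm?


A bench. The seat-top height is 470 mm.

A long slab on four corner posts — a bench. The slab sits at z = 426 with thickness 44, so the top is 426 + 44 = 470 mm.
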